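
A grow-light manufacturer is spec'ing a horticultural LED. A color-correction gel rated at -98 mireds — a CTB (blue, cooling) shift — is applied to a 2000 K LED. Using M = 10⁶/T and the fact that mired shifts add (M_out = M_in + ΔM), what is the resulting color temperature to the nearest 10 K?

2490 K

M_in = 10⁶/2000 = 500.00 mireds.
M_out = 500.00 + (-98) = 402.00 mireds.
T_out = 10⁶/402.00 = 2487.6 K → 2490 K.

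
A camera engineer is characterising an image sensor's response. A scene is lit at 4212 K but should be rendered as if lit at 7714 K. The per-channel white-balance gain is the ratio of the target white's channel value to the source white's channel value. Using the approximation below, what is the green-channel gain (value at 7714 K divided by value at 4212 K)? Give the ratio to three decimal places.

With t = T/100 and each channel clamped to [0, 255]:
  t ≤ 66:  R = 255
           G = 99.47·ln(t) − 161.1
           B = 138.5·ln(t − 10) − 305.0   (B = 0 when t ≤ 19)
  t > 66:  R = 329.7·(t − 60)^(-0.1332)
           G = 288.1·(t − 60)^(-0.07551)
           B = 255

1.102

At 4212 K (t = 42.12):
  G = 99.47·ln 42.12 − 161.1 = 99.47·3.7405 − 161.1 = 210.970.
At 7714 K (t = 77.14):
  G = 288.1·(77.14 − 60)^(-0.07551) = 288.1·17.14^(-0.07551) = 288.1·0.80690 = 232.468.
Gain = 232.468 / 210.970 = 1.1019 → 1.102.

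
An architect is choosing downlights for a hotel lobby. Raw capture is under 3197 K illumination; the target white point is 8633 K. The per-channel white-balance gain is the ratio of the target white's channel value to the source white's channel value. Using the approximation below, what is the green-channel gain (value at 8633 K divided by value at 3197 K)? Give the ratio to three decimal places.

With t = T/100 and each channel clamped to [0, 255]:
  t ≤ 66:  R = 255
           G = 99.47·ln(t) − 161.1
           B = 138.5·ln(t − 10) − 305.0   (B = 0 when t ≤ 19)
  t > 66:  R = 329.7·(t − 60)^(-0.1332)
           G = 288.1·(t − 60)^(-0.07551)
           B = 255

1.226

At 3197 K (t = 31.97):
  G = 99.47·ln 31.97 − 161.1 = 99.47·3.4648 − 161.1 = 183.543.
At 8633 K (t = 86.33):
  G = 288.1·(86.33 − 60)^(-0.07551) = 288.1·26.33^(-0.07551) = 288.1·0.78116 = 225.053.
Gain = 225.053 / 183.543 = 1.2262 → 1.226.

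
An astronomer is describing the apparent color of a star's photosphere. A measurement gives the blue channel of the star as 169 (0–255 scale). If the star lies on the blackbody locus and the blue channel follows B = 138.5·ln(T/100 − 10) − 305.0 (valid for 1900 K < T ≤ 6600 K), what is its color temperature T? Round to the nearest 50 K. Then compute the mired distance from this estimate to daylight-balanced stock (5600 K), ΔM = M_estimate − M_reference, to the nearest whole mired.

+68 mireds

ln(t − 10) = (169 + 305.0) / 138.5 = 3.4224.
t − 10 = e^3.4224 = 30.642, so t = 40.642.
T = 100·t = 4064 K → 4050 K to the nearest 50 K.
M_estimate = 10⁶/4050 = 246.91; M_reference = 10⁶/5600 = 178.57.
ΔM = 246.91 − 178.57 = 68.34 → +68 mireds.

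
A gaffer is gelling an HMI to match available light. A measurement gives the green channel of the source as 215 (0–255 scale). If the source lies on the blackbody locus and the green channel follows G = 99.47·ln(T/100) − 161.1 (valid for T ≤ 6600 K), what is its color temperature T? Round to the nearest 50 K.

ln t = (215 + 161.1) / 99.47 = 3.7810.
t = e^3.7810 = 43.862.
T = 100·t = 4386 K → 4400 K to the nearest 50 K.

4400 K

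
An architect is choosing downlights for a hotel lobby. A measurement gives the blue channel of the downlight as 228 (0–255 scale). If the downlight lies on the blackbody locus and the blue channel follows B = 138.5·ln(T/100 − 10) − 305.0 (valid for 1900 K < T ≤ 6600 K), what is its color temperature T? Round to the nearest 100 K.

ln(t − 10) = (228 + 305.0) / 138.5 = 3.8484.
t − 10 = e^3.8484 = 46.917, so t = 56.917.
T = 100·t = 5692 K → 5700 K to the nearest 100 K.

5700 K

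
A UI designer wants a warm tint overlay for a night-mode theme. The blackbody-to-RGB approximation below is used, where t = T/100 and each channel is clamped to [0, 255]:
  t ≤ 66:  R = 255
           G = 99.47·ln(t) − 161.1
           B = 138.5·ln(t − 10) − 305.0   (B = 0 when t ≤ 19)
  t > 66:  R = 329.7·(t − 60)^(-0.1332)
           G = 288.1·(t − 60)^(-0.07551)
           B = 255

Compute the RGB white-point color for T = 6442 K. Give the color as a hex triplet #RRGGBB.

t = 6442/100 = 64.42; the t ≤ 66 branch applies.
R = 255 by definition for t ≤ 66.
G = 99.47·ln 64.42 − 161.1 = 99.47·4.1654 − 161.1 = 253.235.
B = 138.5·ln(64.42 − 10) − 305.0 = 138.5·ln 54.42 − 305.0 = 138.5·3.9967 − 305.0 = 248.547.
Rounded: (255, 253, 249).
In hex: #FFFDF9.

#FFFDF9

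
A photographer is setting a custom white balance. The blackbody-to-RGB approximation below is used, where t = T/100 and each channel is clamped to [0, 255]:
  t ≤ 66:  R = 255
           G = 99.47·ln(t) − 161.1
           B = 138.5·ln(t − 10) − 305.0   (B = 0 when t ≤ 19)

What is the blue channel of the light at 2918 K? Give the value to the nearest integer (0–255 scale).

t = 2918/100 = 29.18; the t ≤ 66 branch applies.
B = 138.5·ln(29.18 − 10) − 305.0 = 138.5·ln 19.18 − 305.0 = 138.5·2.9539 − 305.0 = 104.111.
Rounded: 104.

104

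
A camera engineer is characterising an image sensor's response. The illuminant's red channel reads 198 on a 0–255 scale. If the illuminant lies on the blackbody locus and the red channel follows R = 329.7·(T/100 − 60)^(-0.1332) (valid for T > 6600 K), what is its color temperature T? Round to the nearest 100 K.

(t − 60)^(-0.1332) = 198/329.7 = 0.60055.
t − 60 = 0.60055^(1/-0.1332) = 0.60055^(-7.508) = 45.980, so t = 105.980.
T = 100·t = 10598 K → 10600 K to the nearest 100 K.

10600 K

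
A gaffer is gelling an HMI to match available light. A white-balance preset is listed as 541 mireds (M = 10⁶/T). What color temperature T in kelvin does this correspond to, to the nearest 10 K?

1850 K

T = 10⁶ / 541 = 1848.43 K → 1850 K.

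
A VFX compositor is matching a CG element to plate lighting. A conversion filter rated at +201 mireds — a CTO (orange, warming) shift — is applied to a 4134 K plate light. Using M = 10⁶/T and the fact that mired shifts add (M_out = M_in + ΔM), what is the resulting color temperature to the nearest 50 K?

M_in = 10⁶/4134 = 241.90 mireds.
M_out = 241.90 + (+201) = 442.90 mireds.
T_out = 10⁶/442.90 = 2257.9 K → 2250 K.

2250 K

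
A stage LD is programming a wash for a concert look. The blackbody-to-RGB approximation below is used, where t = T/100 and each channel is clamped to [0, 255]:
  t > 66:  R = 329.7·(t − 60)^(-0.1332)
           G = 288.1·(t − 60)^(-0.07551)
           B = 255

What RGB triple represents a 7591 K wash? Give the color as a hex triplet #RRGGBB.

#E4EAFF

t = 7591/100 = 75.91; the t > 66 branch applies.
R = 329.7·(75.91 − 60)^(-0.1332) = 329.7·15.91^(-0.1332) = 329.7·0.69173 = 228.064.
G = 288.1·(75.91 − 60)^(-0.07551) = 288.1·15.91^(-0.07551) = 288.1·0.81145 = 233.779.
B = 255 by definition for t > 66.
Rounded: (228, 234, 255).
In hex: #E4EAFF.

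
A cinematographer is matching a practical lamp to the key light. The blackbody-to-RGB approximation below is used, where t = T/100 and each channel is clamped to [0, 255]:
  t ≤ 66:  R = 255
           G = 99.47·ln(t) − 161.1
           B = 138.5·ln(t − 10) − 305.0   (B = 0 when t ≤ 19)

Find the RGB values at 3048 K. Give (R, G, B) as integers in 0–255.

t = 3048/100 = 30.48; the t ≤ 66 branch applies.
R = 255 by definition for t ≤ 66.
G = 99.47·ln 30.48 − 161.1 = 99.47·3.4171 − 161.1 = 178.796.
B = 138.5·ln(30.48 − 10) − 305.0 = 138.5·ln 20.48 − 305.0 = 138.5·3.0194 − 305.0 = 113.194.
Rounded: (255, 179, 113).

(255, 179, 113)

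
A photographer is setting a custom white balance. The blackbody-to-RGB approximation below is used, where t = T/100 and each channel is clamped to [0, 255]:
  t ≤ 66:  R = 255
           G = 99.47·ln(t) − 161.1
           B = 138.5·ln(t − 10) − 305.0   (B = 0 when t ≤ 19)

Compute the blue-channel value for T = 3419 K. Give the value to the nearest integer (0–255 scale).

t = 3419/100 = 34.19; the t ≤ 66 branch applies.
B = 138.5·ln(34.19 − 10) − 305.0 = 138.5·ln 24.19 − 305.0 = 138.5·3.1859 − 305.0 = 136.253.
Rounded: 136.

136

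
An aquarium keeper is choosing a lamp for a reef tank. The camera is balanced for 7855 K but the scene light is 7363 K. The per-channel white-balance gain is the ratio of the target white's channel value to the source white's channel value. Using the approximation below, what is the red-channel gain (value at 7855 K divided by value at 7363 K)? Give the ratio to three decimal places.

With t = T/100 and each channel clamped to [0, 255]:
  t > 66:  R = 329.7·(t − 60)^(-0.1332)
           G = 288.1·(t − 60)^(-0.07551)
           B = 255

0.960

At 7363 K (t = 73.63):
  R = 329.7·(73.63 − 60)^(-0.1332) = 329.7·13.63^(-0.1332) = 329.7·0.70613 = 232.811.
At 7855 K (t = 78.55):
  R = 329.7·(78.55 − 60)^(-0.1332) = 329.7·18.55^(-0.1332) = 329.7·0.67773 = 223.448.
Gain = 223.448 / 232.811 = 0.9598 → 0.960.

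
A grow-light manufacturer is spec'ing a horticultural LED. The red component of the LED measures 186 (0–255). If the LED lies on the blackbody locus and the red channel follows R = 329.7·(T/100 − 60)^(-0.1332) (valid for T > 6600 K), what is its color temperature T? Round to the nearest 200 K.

(t − 60)^(-0.1332) = 186/329.7 = 0.56415.
t − 60 = 0.56415^(1/-0.1332) = 0.56415^(-7.508) = 73.521, so t = 133.521.
T = 100·t = 13352 K → 13400 K to the nearest 200 K.

13400 K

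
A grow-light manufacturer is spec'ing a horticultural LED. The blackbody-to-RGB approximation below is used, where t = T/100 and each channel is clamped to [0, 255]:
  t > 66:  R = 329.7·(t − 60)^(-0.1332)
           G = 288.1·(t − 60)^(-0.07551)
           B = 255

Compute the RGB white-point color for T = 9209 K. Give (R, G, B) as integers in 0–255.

(208, 222, 255)

t = 9209/100 = 92.09; the t > 66 branch applies.
R = 329.7·(92.09 − 60)^(-0.1332) = 329.7·32.09^(-0.1332) = 329.7·0.63002 = 207.716.
G = 288.1·(92.09 − 60)^(-0.07551) = 288.1·32.09^(-0.07551) = 288.1·0.76958 = 221.716.
B = 255 by definition for t > 66.
Rounded: (208, 222, 255).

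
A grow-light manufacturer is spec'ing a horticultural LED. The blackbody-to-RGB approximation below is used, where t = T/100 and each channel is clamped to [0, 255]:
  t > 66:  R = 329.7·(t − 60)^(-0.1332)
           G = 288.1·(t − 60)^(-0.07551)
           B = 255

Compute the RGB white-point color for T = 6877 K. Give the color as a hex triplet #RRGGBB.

#F7F5FF

t = 6877/100 = 68.77; the t > 66 branch applies.
R = 329.7·(68.77 − 60)^(-0.1332) = 329.7·8.77^(-0.1332) = 329.7·0.74885 = 246.894.
G = 288.1·(68.77 − 60)^(-0.07551) = 288.1·8.77^(-0.07551) = 288.1·0.84878 = 244.533.
B = 255 by definition for t > 66.
Rounded: (247, 245, 255).
In hex: #F7F5FF.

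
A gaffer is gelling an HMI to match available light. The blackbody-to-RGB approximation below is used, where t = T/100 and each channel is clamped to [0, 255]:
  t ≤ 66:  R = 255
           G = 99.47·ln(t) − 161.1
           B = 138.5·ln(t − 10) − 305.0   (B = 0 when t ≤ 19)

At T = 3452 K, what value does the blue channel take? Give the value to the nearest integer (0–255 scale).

t = 3452/100 = 34.52; the t ≤ 66 branch applies.
B = 138.5·ln(34.52 − 10) − 305.0 = 138.5·ln 24.52 − 305.0 = 138.5·3.1995 − 305.0 = 138.129.
Rounded: 138.

138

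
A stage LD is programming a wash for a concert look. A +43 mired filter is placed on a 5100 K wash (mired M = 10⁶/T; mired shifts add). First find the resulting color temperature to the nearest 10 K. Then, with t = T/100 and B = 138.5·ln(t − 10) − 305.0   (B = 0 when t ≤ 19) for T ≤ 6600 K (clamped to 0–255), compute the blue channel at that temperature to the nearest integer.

M_in = 10⁶/5100 = 196.08; M_out = 196.08 + (+43) = 239.08.
T_out = 10⁶/239.08 = 4182.7 K → 4180 K; t = 41.8.
B = 138.5·ln(41.8 − 10) − 305.0 = 138.5·ln 31.8 − 305.0 = 138.5·3.4595 − 305.0 = 174.136.
Rounded: 174.

174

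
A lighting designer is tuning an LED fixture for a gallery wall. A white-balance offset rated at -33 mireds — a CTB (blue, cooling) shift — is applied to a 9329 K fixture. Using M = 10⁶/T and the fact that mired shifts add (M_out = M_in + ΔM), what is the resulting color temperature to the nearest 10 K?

M_in = 10⁶/9329 = 107.19 mireds.
M_out = 107.19 + (-33) = 74.19 mireds.
T_out = 10⁶/74.19 = 13478.4 K → 13480 K.

13480 K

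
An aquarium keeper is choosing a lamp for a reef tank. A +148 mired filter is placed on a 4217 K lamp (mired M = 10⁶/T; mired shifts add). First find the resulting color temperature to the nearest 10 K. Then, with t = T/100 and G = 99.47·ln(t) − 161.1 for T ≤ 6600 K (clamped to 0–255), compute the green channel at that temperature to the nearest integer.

M_in = 10⁶/4217 = 237.14; M_out = 237.14 + (+148) = 385.14.
T_out = 10⁶/385.14 = 2596.5 K → 2600 K; t = 26.
G = 99.47·ln 26 − 161.1 = 99.47·3.2581 − 161.1 = 162.983.
Rounded: 163.

163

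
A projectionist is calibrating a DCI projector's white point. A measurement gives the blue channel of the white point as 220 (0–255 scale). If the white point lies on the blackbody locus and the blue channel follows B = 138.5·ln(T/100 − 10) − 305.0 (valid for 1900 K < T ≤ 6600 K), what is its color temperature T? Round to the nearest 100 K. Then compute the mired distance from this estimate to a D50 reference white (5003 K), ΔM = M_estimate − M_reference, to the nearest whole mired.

ln(t − 10) = (220 + 305.0) / 138.5 = 3.7906.
t − 10 = e^3.7906 = 44.284, so t = 54.284.
T = 100·t = 5428 K → 5400 K to the nearest 100 K.
M_estimate = 10⁶/5400 = 185.19; M_reference = 10⁶/5003 = 199.88.
ΔM = 185.19 − 199.88 = -14.69 → -15 mireds.

-15 mireds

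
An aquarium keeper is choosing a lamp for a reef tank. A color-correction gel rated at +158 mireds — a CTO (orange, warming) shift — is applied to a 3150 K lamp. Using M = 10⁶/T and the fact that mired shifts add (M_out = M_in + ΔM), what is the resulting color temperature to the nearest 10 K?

M_in = 10⁶/3150 = 317.46 mireds.
M_out = 317.46 + (+158) = 475.46 mireds.
T_out = 10⁶/475.46 = 2103.2 K → 2100 K.

2100 K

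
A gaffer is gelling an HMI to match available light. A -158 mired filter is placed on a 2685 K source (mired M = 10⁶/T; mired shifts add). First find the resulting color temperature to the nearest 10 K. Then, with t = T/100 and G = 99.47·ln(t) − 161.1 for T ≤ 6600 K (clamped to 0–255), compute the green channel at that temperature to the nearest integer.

221

M_in = 10⁶/2685 = 372.44; M_out = 372.44 + (-158) = 214.44.
T_out = 10⁶/214.44 = 4663.3 K → 4660 K; t = 46.6.
G = 99.47·ln 46.6 − 161.1 = 99.47·3.8416 − 161.1 = 221.024.
Rounded: 221.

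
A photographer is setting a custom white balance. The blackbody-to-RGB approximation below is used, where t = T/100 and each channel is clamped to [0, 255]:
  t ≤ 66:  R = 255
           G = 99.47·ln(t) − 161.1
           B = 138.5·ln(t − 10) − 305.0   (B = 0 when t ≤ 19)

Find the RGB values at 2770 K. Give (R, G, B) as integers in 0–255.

(255, 169, 93)

t = 2770/100 = 27.7; the t ≤ 66 branch applies.
R = 255 by definition for t ≤ 66.
G = 99.47·ln 27.7 − 161.1 = 99.47·3.3214 − 161.1 = 169.283.
B = 138.5·ln(27.7 − 10) − 305.0 = 138.5·ln 17.7 − 305.0 = 138.5·2.8736 − 305.0 = 92.989.
Rounded: (255, 169, 93).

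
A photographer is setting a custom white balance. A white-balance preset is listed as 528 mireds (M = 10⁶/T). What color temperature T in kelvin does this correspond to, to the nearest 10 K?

T = 10⁶ / 528 = 1893.94 K → 1890 K.

1890 K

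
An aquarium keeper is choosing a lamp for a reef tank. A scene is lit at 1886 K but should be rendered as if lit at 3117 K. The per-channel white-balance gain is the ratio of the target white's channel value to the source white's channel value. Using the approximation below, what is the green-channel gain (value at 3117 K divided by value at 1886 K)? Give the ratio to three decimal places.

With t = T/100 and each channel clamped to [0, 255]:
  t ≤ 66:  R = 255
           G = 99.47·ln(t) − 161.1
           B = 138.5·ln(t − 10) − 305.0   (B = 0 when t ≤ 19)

1.381

At 1886 K (t = 18.86):
  G = 99.47·ln 18.86 − 161.1 = 99.47·2.9370 − 161.1 = 131.048.
At 3117 K (t = 31.17):
  G = 99.47·ln 31.17 − 161.1 = 99.47·3.4395 − 161.1 = 181.023.
Gain = 181.023 / 131.048 = 1.3813 → 1.381.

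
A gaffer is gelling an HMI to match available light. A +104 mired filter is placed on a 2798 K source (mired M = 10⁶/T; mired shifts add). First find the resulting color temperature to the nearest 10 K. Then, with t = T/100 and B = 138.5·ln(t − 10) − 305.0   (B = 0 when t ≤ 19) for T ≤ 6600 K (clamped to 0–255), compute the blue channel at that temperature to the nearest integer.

M_in = 10⁶/2798 = 357.40; M_out = 357.40 + (+104) = 461.40.
T_out = 10⁶/461.40 = 2167.3 K → 2170 K; t = 21.7.
B = 138.5·ln(21.7 − 10) − 305.0 = 138.5·ln 11.7 − 305.0 = 138.5·2.4596 − 305.0 = 35.653.
Rounded: 36.

36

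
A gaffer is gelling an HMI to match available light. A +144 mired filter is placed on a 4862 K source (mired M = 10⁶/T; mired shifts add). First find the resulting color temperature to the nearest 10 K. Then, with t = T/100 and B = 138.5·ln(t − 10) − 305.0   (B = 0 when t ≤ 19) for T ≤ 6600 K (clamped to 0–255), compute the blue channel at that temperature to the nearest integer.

M_in = 10⁶/4862 = 205.68; M_out = 205.68 + (+144) = 349.68.
T_out = 10⁶/349.68 = 2859.8 K → 2860 K; t = 28.6.
B = 138.5·ln(28.6 − 10) − 305.0 = 138.5·ln 18.6 − 305.0 = 138.5·2.9232 − 305.0 = 99.858.
Rounded: 100.

100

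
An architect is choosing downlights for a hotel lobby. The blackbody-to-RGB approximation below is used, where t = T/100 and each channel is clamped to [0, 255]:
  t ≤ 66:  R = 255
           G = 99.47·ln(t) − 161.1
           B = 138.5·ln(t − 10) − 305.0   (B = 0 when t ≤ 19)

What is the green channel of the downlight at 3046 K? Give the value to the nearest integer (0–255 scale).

t = 3046/100 = 30.46; the t ≤ 66 branch applies.
G = 99.47·ln 30.46 − 161.1 = 99.47·3.4164 − 161.1 = 178.731.
Rounded: 179.

179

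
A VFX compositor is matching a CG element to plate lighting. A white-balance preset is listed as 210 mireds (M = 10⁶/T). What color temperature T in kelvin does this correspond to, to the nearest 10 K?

T = 10⁶ / 210 = 4761.90 K → 4760 K.

4760 K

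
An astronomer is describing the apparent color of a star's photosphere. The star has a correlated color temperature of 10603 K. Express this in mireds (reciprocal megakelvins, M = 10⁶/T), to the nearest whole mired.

94 mireds

M = 10⁶ / 10603 = 94.313 → 94 mireds.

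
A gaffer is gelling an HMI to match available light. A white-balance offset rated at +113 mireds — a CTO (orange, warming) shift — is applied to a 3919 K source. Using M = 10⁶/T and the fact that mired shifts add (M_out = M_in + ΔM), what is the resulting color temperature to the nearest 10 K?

2720 K

M_in = 10⁶/3919 = 255.17 mireds.
M_out = 255.17 + (+113) = 368.17 mireds.
T_out = 10⁶/368.17 = 2716.2 K → 2720 K.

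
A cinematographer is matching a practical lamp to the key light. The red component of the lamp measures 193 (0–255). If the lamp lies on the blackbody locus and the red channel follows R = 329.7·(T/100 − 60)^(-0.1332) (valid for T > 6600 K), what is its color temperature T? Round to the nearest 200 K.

11600 K

(t − 60)^(-0.1332) = 193/329.7 = 0.58538.
t − 60 = 0.58538^(1/-0.1332) = 0.58538^(-7.508) = 55.713, so t = 115.713.
T = 100·t = 11571 K → 11600 K to the nearest 200 K.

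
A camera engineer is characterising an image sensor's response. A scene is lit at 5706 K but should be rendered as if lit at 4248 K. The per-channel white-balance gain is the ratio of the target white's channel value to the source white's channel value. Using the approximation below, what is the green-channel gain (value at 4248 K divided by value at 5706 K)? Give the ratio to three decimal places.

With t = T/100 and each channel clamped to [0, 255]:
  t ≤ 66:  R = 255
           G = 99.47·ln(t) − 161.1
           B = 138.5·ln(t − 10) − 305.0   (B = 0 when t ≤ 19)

0.878

At 5706 K (t = 57.06):
  G = 99.47·ln 57.06 − 161.1 = 99.47·4.0441 − 161.1 = 241.167.
At 4248 K (t = 42.48):
  G = 99.47·ln 42.48 − 161.1 = 99.47·3.7490 − 161.1 = 211.816.
Gain = 211.816 / 241.167 = 0.8783 → 0.878.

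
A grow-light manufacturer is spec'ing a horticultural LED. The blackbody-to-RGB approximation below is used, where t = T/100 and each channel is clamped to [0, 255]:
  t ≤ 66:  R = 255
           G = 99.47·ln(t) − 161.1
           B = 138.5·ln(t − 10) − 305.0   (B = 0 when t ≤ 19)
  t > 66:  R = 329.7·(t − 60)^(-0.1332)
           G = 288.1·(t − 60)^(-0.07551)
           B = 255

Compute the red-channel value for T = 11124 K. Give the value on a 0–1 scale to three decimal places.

t = 11124/100 = 111.24; the t > 66 branch applies.
R = 329.7·(111.24 − 60)^(-0.1332) = 329.7·51.24^(-0.1332) = 329.7·0.59194 = 195.164.
On a 0–1 scale: 195.164/255 = 0.7653 → 0.765.

0.765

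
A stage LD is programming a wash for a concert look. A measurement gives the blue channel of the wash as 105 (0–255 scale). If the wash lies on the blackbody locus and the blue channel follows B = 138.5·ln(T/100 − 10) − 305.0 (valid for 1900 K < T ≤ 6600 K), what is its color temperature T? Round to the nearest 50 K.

2950 K

ln(t − 10) = (105 + 305.0) / 138.5 = 2.9603.
t − 10 = e^2.9603 = 19.304, so t = 29.304.
T = 100·t = 2930 K → 2950 K to the nearest 50 K.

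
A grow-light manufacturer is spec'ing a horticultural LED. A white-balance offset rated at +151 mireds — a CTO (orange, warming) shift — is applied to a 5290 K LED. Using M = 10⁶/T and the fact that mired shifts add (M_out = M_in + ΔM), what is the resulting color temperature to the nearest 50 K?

M_in = 10⁶/5290 = 189.04 mireds.
M_out = 189.04 + (+151) = 340.04 mireds.
T_out = 10⁶/340.04 = 2940.9 K → 2950 K.

2950 K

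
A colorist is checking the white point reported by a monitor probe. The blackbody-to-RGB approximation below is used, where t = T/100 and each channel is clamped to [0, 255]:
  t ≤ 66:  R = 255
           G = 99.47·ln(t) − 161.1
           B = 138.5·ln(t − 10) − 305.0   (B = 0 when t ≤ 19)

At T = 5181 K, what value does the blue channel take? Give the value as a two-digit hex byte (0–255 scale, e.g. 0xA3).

0xD4

t = 5181/100 = 51.81; the t ≤ 66 branch applies.
B = 138.5·ln(51.81 − 10) − 305.0 = 138.5·ln 41.81 − 305.0 = 138.5·3.7331 − 305.0 = 212.039.
Rounded: 212; in hex, 0xD4.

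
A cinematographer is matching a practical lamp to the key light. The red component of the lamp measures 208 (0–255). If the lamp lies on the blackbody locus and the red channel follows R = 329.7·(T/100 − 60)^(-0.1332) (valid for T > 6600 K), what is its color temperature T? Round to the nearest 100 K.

9200 K

(t − 60)^(-0.1332) = 208/329.7 = 0.63088.
t − 60 = 0.63088^(1/-0.1332) = 0.63088^(-7.508) = 31.763, so t = 91.763.
T = 100·t = 9176 K → 9200 K to the nearest 100 K.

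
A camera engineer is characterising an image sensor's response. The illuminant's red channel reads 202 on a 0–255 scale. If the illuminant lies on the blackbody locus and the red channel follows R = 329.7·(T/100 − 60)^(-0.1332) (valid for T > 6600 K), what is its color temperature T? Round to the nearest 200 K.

10000 K

(t − 60)^(-0.1332) = 202/329.7 = 0.61268.
t − 60 = 0.61268^(1/-0.1332) = 0.61268^(-7.508) = 39.569, so t = 99.569.
T = 100·t = 9957 K → 10000 K to the nearest 200 K.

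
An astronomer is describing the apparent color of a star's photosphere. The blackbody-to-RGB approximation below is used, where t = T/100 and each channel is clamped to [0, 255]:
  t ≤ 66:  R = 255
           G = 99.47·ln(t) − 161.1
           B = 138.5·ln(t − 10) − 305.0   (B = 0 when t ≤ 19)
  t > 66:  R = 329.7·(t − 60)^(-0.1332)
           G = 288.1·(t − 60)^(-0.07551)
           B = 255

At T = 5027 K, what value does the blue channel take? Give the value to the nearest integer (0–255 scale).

207

t = 5027/100 = 50.27; the t ≤ 66 branch applies.
B = 138.5·ln(50.27 − 10) − 305.0 = 138.5·ln 40.27 − 305.0 = 138.5·3.6956 − 305.0 = 206.842.
Rounded: 207.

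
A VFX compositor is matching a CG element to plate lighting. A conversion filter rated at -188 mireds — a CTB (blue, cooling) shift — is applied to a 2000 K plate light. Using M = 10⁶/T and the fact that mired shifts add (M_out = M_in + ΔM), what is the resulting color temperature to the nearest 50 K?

3200 K

M_in = 10⁶/2000 = 500.00 mireds.
M_out = 500.00 + (-188) = 312.00 mireds.
T_out = 10⁶/312.00 = 3205.1 K → 3200 K.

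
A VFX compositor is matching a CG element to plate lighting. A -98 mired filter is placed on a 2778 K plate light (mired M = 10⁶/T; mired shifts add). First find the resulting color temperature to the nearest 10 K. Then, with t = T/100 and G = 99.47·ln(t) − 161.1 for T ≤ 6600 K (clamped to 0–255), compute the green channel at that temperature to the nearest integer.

M_in = 10⁶/2778 = 359.97; M_out = 359.97 + (-98) = 261.97.
T_out = 10⁶/261.97 = 3817.2 K → 3820 K; t = 38.2.
G = 99.47·ln 38.2 − 161.1 = 99.47·3.6428 − 161.1 = 201.253.
Rounded: 201.

201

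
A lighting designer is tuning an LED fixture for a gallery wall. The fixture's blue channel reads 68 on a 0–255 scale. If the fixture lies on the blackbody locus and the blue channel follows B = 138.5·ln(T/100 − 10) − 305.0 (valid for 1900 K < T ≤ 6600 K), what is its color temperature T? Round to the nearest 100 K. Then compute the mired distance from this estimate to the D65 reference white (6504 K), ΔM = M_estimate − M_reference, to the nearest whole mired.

ln(t − 10) = (68 + 305.0) / 138.5 = 2.6931.
t − 10 = e^2.6931 = 14.778, so t = 24.778.
T = 100·t = 2478 K → 2500 K to the nearest 100 K.
M_estimate = 10⁶/2500 = 400.00; M_reference = 10⁶/6504 = 153.75.
ΔM = 400.00 − 153.75 = 246.25 → +246 mireds.

+246 mireds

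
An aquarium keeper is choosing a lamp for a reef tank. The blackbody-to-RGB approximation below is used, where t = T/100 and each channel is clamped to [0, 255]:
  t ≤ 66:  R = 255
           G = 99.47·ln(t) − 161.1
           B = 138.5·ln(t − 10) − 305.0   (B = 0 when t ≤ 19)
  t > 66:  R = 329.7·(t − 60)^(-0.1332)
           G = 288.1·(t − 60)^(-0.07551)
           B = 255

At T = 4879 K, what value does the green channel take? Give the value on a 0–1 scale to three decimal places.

0.885

t = 4879/100 = 48.79; the t ≤ 66 branch applies.
G = 99.47·ln 48.79 − 161.1 = 99.47·3.8875 − 161.1 = 225.592.
On a 0–1 scale: 225.592/255 = 0.8847 → 0.885.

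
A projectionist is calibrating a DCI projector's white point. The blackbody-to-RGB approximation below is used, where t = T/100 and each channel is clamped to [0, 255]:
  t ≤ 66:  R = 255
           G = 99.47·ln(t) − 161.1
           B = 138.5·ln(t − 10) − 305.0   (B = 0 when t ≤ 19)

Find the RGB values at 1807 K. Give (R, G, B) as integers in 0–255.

t = 1807/100 = 18.07; the t ≤ 66 branch applies.
R = 255 by definition for t ≤ 66.
G = 99.47·ln 18.07 − 161.1 = 99.47·2.8943 − 161.1 = 126.791.
t = 18.07 ≤ 19, so B = 0.
Rounded: (255, 127, 0).

(255, 127, 0)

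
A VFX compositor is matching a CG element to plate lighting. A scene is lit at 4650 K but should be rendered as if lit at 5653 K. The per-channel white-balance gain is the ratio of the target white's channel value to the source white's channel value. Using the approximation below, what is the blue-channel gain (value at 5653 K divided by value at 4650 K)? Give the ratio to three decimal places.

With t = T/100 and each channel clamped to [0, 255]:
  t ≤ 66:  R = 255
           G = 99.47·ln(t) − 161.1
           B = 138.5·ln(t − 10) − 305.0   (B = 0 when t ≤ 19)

At 4650 K (t = 46.5):
  B = 138.5·ln(46.5 − 10) − 305.0 = 138.5·ln 36.5 − 305.0 = 138.5·3.5973 − 305.0 = 193.228.
At 5653 K (t = 56.53):
  B = 138.5·ln(56.53 − 10) − 305.0 = 138.5·ln 46.53 − 305.0 = 138.5·3.8401 − 305.0 = 226.853.
Gain = 226.853 / 193.228 = 1.1740 → 1.174.

1.174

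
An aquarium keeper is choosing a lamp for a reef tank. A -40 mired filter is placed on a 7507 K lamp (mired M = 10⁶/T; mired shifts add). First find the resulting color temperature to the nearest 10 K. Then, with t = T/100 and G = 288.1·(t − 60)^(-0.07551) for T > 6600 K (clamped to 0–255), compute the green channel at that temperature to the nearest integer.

215

M_in = 10⁶/7507 = 133.21; M_out = 133.21 + (-40) = 93.21.
T_out = 10⁶/93.21 = 10728.6 K → 10730 K; t = 107.3.
G = 288.1·(107.3 − 60)^(-0.07551) = 288.1·47.3^(-0.07551) = 288.1·0.74736 = 215.315.
Rounded: 215.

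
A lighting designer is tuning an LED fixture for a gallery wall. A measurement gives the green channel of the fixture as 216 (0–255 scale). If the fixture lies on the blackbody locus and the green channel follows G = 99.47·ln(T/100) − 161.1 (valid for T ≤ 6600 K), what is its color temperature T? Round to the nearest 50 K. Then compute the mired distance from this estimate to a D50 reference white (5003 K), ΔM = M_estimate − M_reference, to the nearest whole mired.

ln t = (216 + 161.1) / 99.47 = 3.7911.
t = e^3.7911 = 44.305.
T = 100·t = 4430 K → 4450 K to the nearest 50 K.
M_estimate = 10⁶/4450 = 224.72; M_reference = 10⁶/5003 = 199.88.
ΔM = 224.72 − 199.88 = 24.84 → +25 mireds.

+25 mireds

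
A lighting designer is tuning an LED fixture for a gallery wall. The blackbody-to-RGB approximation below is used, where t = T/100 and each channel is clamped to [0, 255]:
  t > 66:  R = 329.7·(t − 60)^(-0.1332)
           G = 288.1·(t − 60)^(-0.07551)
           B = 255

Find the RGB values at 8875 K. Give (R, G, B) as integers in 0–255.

t = 8875/100 = 88.75; the t > 66 branch applies.
R = 329.7·(88.75 − 60)^(-0.1332) = 329.7·28.75^(-0.1332) = 329.7·0.63931 = 210.780.
G = 288.1·(88.75 − 60)^(-0.07551) = 288.1·28.75^(-0.07551) = 288.1·0.77599 = 223.564.
B = 255 by definition for t > 66.
Rounded: (211, 224, 255).

(211, 224, 255)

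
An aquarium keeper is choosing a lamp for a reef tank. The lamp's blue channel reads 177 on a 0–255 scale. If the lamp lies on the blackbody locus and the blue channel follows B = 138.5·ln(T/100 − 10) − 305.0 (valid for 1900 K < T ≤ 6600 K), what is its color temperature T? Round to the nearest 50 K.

4250 K

ln(t − 10) = (177 + 305.0) / 138.5 = 3.4801.
t − 10 = e^3.4801 = 32.464, so t = 42.464.
T = 100·t = 4246 K → 4250 K to the nearest 50 K.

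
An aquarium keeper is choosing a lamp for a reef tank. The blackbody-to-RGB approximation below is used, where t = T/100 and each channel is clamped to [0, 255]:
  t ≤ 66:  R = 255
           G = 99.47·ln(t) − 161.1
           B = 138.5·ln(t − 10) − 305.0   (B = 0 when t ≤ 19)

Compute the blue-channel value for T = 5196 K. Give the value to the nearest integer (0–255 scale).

t = 5196/100 = 51.96; the t ≤ 66 branch applies.
B = 138.5·ln(51.96 − 10) − 305.0 = 138.5·ln 41.96 − 305.0 = 138.5·3.7367 − 305.0 = 212.535.
Rounded: 213.

213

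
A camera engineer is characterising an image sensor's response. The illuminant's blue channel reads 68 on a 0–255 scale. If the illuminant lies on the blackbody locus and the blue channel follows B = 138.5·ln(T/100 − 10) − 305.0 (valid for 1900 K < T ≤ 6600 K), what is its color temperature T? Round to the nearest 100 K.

2500 K

ln(t − 10) = (68 + 305.0) / 138.5 = 2.6931.
t − 10 = e^2.6931 = 14.778, so t = 24.778.
T = 100·t = 2478 K → 2500 K to the nearest 100 K.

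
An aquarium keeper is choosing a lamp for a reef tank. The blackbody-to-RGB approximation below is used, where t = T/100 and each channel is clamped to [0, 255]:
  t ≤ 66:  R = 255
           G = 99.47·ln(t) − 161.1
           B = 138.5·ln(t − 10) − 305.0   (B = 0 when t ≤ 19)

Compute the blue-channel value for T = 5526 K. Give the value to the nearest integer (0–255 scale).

t = 5526/100 = 55.26; the t ≤ 66 branch applies.
B = 138.5·ln(55.26 − 10) − 305.0 = 138.5·ln 45.26 − 305.0 = 138.5·3.8124 − 305.0 = 223.021.
Rounded: 223.

223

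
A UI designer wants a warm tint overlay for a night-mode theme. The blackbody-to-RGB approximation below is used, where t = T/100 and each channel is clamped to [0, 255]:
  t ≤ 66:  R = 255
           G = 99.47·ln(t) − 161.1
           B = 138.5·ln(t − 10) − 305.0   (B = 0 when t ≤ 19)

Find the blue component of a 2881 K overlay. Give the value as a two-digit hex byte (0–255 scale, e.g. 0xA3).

0x65

t = 2881/100 = 28.81; the t ≤ 66 branch applies.
B = 138.5·ln(28.81 − 10) − 305.0 = 138.5·ln 18.81 − 305.0 = 138.5·2.9344 − 305.0 = 101.413.
Rounded: 101; in hex, 0x65.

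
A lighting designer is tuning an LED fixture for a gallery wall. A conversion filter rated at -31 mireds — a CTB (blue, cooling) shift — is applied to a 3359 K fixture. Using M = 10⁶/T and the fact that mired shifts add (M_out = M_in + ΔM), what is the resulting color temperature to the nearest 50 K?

3750 K

M_in = 10⁶/3359 = 297.71 mireds.
M_out = 297.71 + (-31) = 266.71 mireds.
T_out = 10⁶/266.71 = 3749.4 K → 3750 K.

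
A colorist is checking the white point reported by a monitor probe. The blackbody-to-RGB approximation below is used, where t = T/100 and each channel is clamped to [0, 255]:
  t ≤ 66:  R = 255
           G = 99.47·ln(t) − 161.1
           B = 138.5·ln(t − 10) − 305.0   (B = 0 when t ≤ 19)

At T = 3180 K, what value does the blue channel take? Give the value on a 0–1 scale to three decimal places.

t = 3180/100 = 31.8; the t ≤ 66 branch applies.
B = 138.5·ln(31.8 − 10) − 305.0 = 138.5·ln 21.8 − 305.0 = 138.5·3.0819 − 305.0 = 121.845.
On a 0–1 scale: 121.845/255 = 0.4778 → 0.478.

0.478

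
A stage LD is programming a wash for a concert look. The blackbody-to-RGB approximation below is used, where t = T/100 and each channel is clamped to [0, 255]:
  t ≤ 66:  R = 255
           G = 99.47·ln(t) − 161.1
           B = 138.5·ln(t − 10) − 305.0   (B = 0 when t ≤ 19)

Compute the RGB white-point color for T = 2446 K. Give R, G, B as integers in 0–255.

R=255, G=157, B=65

t = 2446/100 = 24.46; the t ≤ 66 branch applies.
R = 255 by definition for t ≤ 66.
G = 99.47·ln 24.46 − 161.1 = 99.47·3.1970 − 161.1 = 156.909.
B = 138.5·ln(24.46 − 10) − 305.0 = 138.5·ln 14.46 − 305.0 = 138.5·2.6714 − 305.0 = 64.987.
Rounded: (255, 157, 65).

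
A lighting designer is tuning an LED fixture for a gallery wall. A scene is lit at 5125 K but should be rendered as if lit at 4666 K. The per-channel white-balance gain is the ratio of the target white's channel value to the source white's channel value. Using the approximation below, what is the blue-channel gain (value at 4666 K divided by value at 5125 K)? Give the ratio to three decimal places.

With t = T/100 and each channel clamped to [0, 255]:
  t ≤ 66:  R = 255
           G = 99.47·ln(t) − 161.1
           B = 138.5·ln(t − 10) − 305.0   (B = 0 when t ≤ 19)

0.922

At 5125 K (t = 51.25):
  B = 138.5·ln(51.25 − 10) − 305.0 = 138.5·ln 41.25 − 305.0 = 138.5·3.7197 − 305.0 = 210.172.
At 4666 K (t = 46.66):
  B = 138.5·ln(46.66 − 10) − 305.0 = 138.5·ln 36.66 − 305.0 = 138.5·3.6017 − 305.0 = 193.834.
Gain = 193.834 / 210.172 = 0.9223 → 0.922.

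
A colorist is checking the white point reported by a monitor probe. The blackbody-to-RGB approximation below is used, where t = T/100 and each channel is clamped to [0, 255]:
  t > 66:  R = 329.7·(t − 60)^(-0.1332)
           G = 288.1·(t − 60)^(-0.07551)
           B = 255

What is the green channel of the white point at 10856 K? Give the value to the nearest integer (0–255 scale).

215

t = 10856/100 = 108.56; the t > 66 branch applies.
G = 288.1·(108.56 − 60)^(-0.07551) = 288.1·48.56^(-0.07551) = 288.1·0.74588 = 214.888.
Rounded: 215.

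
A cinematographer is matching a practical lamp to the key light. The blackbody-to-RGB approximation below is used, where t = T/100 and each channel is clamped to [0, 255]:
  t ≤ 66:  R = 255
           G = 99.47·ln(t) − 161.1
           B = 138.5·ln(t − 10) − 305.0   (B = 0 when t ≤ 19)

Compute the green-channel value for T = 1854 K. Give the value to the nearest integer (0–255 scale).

129

t = 1854/100 = 18.54; the t ≤ 66 branch applies.
G = 99.47·ln 18.54 − 161.1 = 99.47·2.9199 − 161.1 = 129.345.
Rounded: 129.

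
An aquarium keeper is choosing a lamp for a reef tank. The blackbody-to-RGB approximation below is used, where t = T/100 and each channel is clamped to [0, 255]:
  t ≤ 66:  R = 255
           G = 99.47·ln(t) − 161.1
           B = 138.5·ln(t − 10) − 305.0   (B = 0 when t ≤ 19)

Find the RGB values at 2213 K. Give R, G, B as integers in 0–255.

R=255, G=147, B=41

t = 2213/100 = 22.13; the t ≤ 66 branch applies.
R = 255 by definition for t ≤ 66.
G = 99.47·ln 22.13 − 161.1 = 99.47·3.0969 − 161.1 = 146.952.
B = 138.5·ln(22.13 − 10) − 305.0 = 138.5·ln 12.13 − 305.0 = 138.5·2.4957 − 305.0 = 40.652.
Rounded: (255, 147, 41).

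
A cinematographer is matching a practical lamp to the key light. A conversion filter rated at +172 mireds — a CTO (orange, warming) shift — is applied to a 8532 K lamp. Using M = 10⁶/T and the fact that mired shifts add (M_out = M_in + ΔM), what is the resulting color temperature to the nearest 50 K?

3450 K

M_in = 10⁶/8532 = 117.21 mireds.
M_out = 117.21 + (+172) = 289.21 mireds.
T_out = 10⁶/289.21 = 3457.7 K → 3450 K.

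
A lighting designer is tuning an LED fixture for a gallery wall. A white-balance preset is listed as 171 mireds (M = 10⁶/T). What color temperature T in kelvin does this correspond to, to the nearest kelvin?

5848 K

T = 10⁶ / 171 = 5847.95 K → 5848 K.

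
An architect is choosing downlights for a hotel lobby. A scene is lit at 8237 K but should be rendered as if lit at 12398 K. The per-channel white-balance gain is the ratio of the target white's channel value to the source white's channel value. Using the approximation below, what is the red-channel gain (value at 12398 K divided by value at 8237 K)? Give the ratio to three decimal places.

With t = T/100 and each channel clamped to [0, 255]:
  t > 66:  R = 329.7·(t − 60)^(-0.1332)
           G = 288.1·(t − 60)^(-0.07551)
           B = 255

0.869

At 8237 K (t = 82.37):
  R = 329.7·(82.37 − 60)^(-0.1332) = 329.7·22.37^(-0.1332) = 329.7·0.66104 = 217.943.
At 12398 K (t = 123.98):
  R = 329.7·(123.98 − 60)^(-0.1332) = 329.7·63.98^(-0.1332) = 329.7·0.57469 = 189.476.
Gain = 189.476 / 217.943 = 0.8694 → 0.869.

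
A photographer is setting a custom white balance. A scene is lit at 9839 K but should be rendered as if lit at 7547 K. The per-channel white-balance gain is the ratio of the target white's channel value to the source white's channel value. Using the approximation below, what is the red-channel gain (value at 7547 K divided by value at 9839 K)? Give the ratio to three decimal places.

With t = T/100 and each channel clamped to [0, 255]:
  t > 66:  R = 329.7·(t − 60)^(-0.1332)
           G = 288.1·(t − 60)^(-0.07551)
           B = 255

1.129

At 9839 K (t = 98.39):
  R = 329.7·(98.39 − 60)^(-0.1332) = 329.7·38.39^(-0.1332) = 329.7·0.61515 = 202.815.
At 7547 K (t = 75.47):
  R = 329.7·(75.47 − 60)^(-0.1332) = 329.7·15.47^(-0.1332) = 329.7·0.69432 = 228.917.
Gain = 228.917 / 202.815 = 1.1287 → 1.129.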